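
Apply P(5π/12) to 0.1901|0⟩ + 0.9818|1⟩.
0.1901|0⟩ + (0.2541 + 0.9483i)|1⟩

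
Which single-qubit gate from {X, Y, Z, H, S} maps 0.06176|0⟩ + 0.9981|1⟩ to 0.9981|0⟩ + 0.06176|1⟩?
X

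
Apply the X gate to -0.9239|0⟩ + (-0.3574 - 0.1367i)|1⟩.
(-0.3574 - 0.1367i)|0⟩ - 0.9239|1⟩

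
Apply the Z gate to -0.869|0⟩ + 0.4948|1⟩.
-0.869|0⟩ - 0.4948|1⟩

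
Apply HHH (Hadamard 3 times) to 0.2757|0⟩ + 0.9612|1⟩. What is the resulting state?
0.8746|0⟩ - 0.4847|1⟩

H² = I, so H^3 = H: a single Hadamard. With (a, b) = (0.2757, 0.9612), H gives ((a + b)/√2, (a − b)/√2) = (0.8746, -0.4847).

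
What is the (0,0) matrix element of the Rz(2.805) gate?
(0.1675 - 0.9859i)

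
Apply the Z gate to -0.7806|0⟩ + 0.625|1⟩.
-0.7806|0⟩ - 0.625|1⟩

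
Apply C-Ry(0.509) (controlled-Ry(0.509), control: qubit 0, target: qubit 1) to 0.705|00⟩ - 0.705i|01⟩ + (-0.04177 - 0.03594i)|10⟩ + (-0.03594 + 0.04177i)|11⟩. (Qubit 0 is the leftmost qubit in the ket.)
0.705|00⟩ - 0.705i|01⟩ + (-0.03138 - 0.0453i)|10⟩ + (-0.0453 + 0.03138i)|11⟩

C-Ry(0.509) leaves the control-|0⟩ kets |00⟩, |01⟩ unchanged and applies Ry(0.509) to qubit 1 on the control-|1⟩ pair (|10⟩, |11⟩).
Ry(0.509) = [[cos(θ/2), −sin(θ/2)], [sin(θ/2), cos(θ/2)]]; θ = 0.509, cos(θ/2) ≈ 0.967789, sin(θ/2) ≈ 0.251762.
With a = amp(|10⟩) = (-0.04177 - 0.03594i) and b = amp(|11⟩) = (-0.03594 + 0.04177i):
new amp(|10⟩) = (0.967789)·a + (-0.251762)·b = (-0.03138 - 0.0453i)
new amp(|11⟩) = (0.251762)·a + (0.967789)·b = (-0.0453 + 0.03138i)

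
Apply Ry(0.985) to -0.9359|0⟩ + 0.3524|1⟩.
-0.9913|0⟩ - 0.132|1⟩

Ry(0.985) = [[cos(θ/2), −sin(θ/2)], [sin(θ/2), cos(θ/2)]]; θ = 0.985, cos(θ/2) ≈ 0.881154, sin(θ/2) ≈ 0.47283.
With a = amp(|0⟩) = -0.9359 and b = amp(|1⟩) = 0.3524:
new amp(|0⟩) = (0.881154)·a + (-0.47283)·b = -0.9913
new amp(|1⟩) = (0.47283)·a + (0.881154)·b = -0.132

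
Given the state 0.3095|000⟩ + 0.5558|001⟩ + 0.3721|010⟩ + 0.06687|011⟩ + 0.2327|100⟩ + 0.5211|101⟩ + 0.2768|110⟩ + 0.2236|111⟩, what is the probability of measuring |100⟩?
0.05415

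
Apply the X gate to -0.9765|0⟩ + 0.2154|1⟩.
0.2154|0⟩ - 0.9765|1⟩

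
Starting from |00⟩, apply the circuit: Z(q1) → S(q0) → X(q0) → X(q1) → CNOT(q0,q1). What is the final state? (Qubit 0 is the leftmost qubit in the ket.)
|10⟩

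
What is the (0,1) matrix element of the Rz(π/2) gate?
0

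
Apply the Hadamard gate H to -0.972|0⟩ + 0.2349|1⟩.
-0.5212|0⟩ - 0.8534|1⟩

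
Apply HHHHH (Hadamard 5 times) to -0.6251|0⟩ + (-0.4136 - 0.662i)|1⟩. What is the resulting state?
(-0.7345 - 0.4681i)|0⟩ + (-0.1496 + 0.4681i)|1⟩

H² = I, so H^5 = H: a single Hadamard. With (a, b) = (-0.6251, (-0.4136 - 0.662i)), H gives ((a + b)/√2, (a − b)/√2) = ((-0.7345 - 0.4681i), (-0.1496 + 0.4681i)).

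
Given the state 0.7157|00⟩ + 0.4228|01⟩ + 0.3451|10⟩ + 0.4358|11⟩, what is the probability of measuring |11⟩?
0.1899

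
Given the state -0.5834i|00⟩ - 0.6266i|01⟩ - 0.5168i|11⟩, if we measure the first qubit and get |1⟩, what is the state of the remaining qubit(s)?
-i|1⟩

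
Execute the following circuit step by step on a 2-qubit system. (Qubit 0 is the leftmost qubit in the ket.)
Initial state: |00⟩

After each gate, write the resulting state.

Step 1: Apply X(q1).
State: |01⟩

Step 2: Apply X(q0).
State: |11⟩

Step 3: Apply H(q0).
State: 1/√2|01⟩ - 1/√2|11⟩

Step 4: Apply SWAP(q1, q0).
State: 1/√2|10⟩ - 1/√2|11⟩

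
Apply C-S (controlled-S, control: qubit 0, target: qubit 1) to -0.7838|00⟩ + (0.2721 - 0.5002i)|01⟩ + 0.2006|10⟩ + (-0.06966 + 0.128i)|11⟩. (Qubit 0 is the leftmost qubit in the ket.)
-0.7838|00⟩ + (0.2721 - 0.5002i)|01⟩ + 0.2006|10⟩ + (-0.128 - 0.06966i)|11⟩

C-S leaves the control-|0⟩ kets |00⟩, |01⟩ unchanged and applies S to qubit 1 on the control-|1⟩ pair (|10⟩, |11⟩).
S = [[1, 0], [0, i]].
With a = amp(|10⟩) = 0.2006 and b = amp(|11⟩) = (-0.06966 + 0.128i):
new amp(|10⟩) = (1)·a = 0.2006
new amp(|11⟩) = (i)·b = (-0.128 - 0.06966i)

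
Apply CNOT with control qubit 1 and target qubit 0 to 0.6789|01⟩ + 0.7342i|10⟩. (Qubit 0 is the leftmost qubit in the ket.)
0.7342i|10⟩ + 0.6789|11⟩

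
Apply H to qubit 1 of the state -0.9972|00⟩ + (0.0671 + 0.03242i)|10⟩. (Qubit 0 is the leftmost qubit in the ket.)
-0.7051|00⟩ - 0.7051|01⟩ + (0.04745 + 0.02292i)|10⟩ + (0.04745 + 0.02292i)|11⟩

H on qubit 1 mixes each pair of kets that differ only in qubit 1: amplitudes (a, b) of (|…0…⟩, |…1…⟩) become ((a + b)/√2, (a − b)/√2). Kets absent from the input have amplitude 0.
(|00⟩, |01⟩): (a, b) = (-0.9972, 0) → (-0.7051, -0.7051)
(|10⟩, |11⟩): (a, b) = ((0.0671 + 0.03242i), 0) → ((0.04745 + 0.02292i), (0.04745 + 0.02292i))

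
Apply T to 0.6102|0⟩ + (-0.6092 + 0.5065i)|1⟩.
0.6102|0⟩ + (-0.7889 - 0.07262i)|1⟩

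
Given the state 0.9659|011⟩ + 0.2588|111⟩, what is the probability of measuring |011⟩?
0.933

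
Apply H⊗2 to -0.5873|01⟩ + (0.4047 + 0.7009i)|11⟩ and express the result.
(-0.0913 + 0.3505i)|00⟩ + (0.0913 - 0.3505i)|01⟩ + (-0.496 - 0.3505i)|10⟩ + (0.496 + 0.3505i)|11⟩

H⊗2 gives amp(|y⟩) = (1/2) Σ_x (−1)^(x·y) amp(|x⟩), where x·y is the number of positions in which both x and y have a 1.
|00⟩: (-0.5873 + (0.4047 + 0.7009i))/2 = (-0.0913 + 0.3505i)
|01⟩: (0.5873 - (0.4047 + 0.7009i))/2 = (0.0913 - 0.3505i)
|10⟩: (-0.5873 - (0.4047 + 0.7009i))/2 = (-0.496 - 0.3505i)
|11⟩: (0.5873 + (0.4047 + 0.7009i))/2 = (0.496 + 0.3505i)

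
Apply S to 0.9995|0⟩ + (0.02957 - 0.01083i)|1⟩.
0.9995|0⟩ + (0.01083 + 0.02957i)|1⟩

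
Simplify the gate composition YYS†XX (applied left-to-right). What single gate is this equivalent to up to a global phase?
S†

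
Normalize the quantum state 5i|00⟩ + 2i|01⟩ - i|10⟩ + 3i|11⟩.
0.8006i|00⟩ + 0.3203i|01⟩ - 0.1601i|10⟩ + 0.4804i|11⟩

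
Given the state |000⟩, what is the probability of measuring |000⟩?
1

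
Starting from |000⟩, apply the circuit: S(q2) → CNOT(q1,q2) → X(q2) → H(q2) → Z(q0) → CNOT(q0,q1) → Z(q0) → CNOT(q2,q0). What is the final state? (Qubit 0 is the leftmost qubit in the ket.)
1/√2|000⟩ - 1/√2|101⟩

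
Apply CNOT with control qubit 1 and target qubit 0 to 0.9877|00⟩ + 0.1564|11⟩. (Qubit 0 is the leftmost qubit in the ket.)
0.9877|00⟩ + 0.1564|01⟩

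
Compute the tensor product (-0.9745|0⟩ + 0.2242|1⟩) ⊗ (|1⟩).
-0.9745|01⟩ + 0.2242|11⟩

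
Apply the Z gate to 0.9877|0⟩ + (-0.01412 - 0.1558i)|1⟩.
0.9877|0⟩ + (0.01412 + 0.1558i)|1⟩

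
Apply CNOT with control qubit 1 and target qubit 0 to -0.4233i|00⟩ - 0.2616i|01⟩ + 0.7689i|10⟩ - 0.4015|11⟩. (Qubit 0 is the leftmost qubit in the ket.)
-0.4233i|00⟩ - 0.4015|01⟩ + 0.7689i|10⟩ - 0.2616i|11⟩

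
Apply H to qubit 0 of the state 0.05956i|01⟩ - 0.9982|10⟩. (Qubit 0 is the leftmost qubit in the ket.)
-0.7058|00⟩ + 0.04212i|01⟩ + 0.7058|10⟩ + 0.04212i|11⟩

H on qubit 0 mixes each pair of kets that differ only in qubit 0: amplitudes (a, b) of (|…0…⟩, |…1…⟩) become ((a + b)/√2, (a − b)/√2). Kets absent from the input have amplitude 0.
(|00⟩, |10⟩): (a, b) = (0, -0.9982) → (-0.7058, 0.7058)
(|01⟩, |11⟩): (a, b) = (0.05956i, 0) → (0.04212i, 0.04212i)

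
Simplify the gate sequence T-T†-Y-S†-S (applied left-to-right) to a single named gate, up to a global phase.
Y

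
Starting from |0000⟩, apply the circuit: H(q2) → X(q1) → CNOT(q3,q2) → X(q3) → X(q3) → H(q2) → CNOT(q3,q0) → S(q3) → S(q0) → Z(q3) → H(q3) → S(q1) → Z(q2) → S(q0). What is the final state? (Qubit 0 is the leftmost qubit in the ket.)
(1/√2)i|0100⟩ + (1/√2)i|0101⟩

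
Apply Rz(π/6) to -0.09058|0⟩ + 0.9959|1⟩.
(-0.08749 + 0.02344i)|0⟩ + (0.962 + 0.2578i)|1⟩

Rz(π/6) = [[e^(−iθ/2), 0], [0, e^(iθ/2)]] with e^(±iθ/2) = cos(θ/2) ± i·sin(θ/2); θ = π/6, cos(θ/2) ≈ 0.965926, sin(θ/2) ≈ 0.258819.
With a = amp(|0⟩) = -0.09058 and b = amp(|1⟩) = 0.9959:
new amp(|0⟩) = (0.965926 - 0.258819i)·a = (-0.08749 + 0.02344i)
new amp(|1⟩) = (0.965926 + 0.258819i)·b = (0.962 + 0.2578i)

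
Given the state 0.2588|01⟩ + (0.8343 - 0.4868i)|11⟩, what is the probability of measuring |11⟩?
0.933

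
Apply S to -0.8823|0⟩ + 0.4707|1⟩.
-0.8823|0⟩ + 0.4707i|1⟩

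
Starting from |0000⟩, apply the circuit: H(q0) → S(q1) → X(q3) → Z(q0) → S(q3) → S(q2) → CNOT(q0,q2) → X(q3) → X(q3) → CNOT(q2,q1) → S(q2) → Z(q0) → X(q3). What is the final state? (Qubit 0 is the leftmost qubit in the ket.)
(1/√2)i|0000⟩ - 1/√2|1110⟩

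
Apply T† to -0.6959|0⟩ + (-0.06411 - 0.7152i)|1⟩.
-0.6959|0⟩ + (-0.5511 - 0.4604i)|1⟩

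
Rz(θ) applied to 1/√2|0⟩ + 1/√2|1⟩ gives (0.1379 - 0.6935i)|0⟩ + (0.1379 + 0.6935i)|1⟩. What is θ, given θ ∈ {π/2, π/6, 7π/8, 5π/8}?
7π/8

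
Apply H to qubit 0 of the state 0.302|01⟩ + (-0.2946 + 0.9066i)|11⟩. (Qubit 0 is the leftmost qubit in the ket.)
(0.005233 + 0.6411i)|01⟩ + (0.4219 - 0.6411i)|11⟩

H on qubit 0 mixes each pair of kets that differ only in qubit 0: amplitudes (a, b) of (|…0…⟩, |…1…⟩) become ((a + b)/√2, (a − b)/√2). Kets absent from the input have amplitude 0.
(|01⟩, |11⟩): (a, b) = (0.302, (-0.2946 + 0.9066i)) → ((0.005233 + 0.6411i), (0.4219 - 0.6411i))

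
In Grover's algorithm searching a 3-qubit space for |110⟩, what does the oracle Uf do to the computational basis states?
Uf|x⟩ = -|x⟩ if x = 110, else |x⟩ (phase flip on target)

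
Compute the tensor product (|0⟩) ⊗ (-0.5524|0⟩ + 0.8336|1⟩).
-0.5524|00⟩ + 0.8336|01⟩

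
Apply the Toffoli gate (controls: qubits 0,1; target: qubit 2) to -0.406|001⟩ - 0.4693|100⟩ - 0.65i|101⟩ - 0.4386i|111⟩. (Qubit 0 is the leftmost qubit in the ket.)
-0.406|001⟩ - 0.4693|100⟩ - 0.65i|101⟩ - 0.4386i|110⟩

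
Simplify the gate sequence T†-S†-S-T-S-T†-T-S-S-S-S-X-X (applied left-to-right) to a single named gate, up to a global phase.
S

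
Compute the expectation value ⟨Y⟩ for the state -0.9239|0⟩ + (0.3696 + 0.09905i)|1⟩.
-0.183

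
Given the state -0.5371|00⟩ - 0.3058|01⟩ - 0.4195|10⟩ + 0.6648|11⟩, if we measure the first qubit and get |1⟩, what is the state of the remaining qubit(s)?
-0.5337|0⟩ + 0.8457|1⟩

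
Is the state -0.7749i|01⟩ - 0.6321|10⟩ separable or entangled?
Entangled

Writing the state as a|00⟩ + b|01⟩ + c|10⟩ + d|11⟩, it is a product state iff ad − bc = 0.
Here (a, b, c, d) = (0, -0.7749i, -0.6321, 0): ad − bc = (0)(0) − (-0.7749i)(-0.6321) = -0.4898i ≠ 0, so the state is entangled.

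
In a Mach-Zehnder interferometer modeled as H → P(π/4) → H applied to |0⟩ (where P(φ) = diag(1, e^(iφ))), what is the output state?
(0.8536 + (1/√8)i)|0⟩ + (0.1464 - (1/√8)i)|1⟩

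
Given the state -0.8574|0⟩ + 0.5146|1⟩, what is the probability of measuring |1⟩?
0.2648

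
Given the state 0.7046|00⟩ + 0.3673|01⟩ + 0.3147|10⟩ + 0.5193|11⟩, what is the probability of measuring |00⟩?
0.4965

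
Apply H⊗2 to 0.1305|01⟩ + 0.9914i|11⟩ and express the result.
(0.06525 + 0.4957i)|00⟩ + (-0.06525 - 0.4957i)|01⟩ + (0.06525 - 0.4957i)|10⟩ + (-0.06525 + 0.4957i)|11⟩

H⊗2 gives amp(|y⟩) = (1/2) Σ_x (−1)^(x·y) amp(|x⟩), where x·y is the number of positions in which both x and y have a 1.
|00⟩: (0.1305 + 0.9914i)/2 = (0.06525 + 0.4957i)
|01⟩: (-0.1305 - 0.9914i)/2 = (-0.06525 - 0.4957i)
|10⟩: (0.1305 - 0.9914i)/2 = (0.06525 - 0.4957i)
|11⟩: (-0.1305 + 0.9914i)/2 = (-0.06525 + 0.4957i)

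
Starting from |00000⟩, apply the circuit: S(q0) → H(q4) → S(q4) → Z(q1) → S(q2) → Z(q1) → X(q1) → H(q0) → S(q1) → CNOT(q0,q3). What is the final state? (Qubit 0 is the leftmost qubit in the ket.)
(1/2)i|01000⟩ - 1/2|01001⟩ + (1/2)i|11010⟩ - 1/2|11011⟩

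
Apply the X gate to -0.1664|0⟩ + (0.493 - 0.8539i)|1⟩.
(0.493 - 0.8539i)|0⟩ - 0.1664|1⟩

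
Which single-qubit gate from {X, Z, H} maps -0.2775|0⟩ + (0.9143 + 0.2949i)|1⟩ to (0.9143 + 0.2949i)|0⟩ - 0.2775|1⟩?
X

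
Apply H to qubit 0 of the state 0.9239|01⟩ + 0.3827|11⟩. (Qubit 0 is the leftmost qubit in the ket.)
0.9239|01⟩ + 0.3827|11⟩

H on qubit 0 mixes each pair of kets that differ only in qubit 0: amplitudes (a, b) of (|…0…⟩, |…1…⟩) become ((a + b)/√2, (a − b)/√2). Kets absent from the input have amplitude 0.
(|01⟩, |11⟩): (a, b) = (0.9239, 0.3827) → (0.9239, 0.3827)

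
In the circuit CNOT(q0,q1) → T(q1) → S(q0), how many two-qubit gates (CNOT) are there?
1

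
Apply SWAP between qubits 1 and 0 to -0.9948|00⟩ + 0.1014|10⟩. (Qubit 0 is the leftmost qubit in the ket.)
-0.9948|00⟩ + 0.1014|01⟩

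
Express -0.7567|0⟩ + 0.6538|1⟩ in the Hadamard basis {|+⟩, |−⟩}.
-0.07276|+⟩ - 0.9974|−⟩

With |ψ⟩ = α|0⟩ + β|1⟩, the Hadamard-basis coefficients are ⟨+|ψ⟩ = (α + β)/√2 and ⟨−|ψ⟩ = (α − β)/√2.
Here α = -0.7567, β = 0.6538: (α + β)/√2 = -0.07276, (α − β)/√2 = -0.9974.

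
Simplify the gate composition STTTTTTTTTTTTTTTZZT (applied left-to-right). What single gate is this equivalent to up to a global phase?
S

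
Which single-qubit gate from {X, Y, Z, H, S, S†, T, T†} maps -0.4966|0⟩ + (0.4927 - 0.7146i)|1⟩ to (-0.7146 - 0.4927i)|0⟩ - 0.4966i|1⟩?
Y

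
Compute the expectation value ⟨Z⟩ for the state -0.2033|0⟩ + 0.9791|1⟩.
-0.9173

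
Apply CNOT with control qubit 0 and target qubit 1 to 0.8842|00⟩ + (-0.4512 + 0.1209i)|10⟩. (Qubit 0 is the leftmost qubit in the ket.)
0.8842|00⟩ + (-0.4512 + 0.1209i)|11⟩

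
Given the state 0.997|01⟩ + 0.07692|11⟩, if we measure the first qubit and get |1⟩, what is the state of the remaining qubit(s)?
|1⟩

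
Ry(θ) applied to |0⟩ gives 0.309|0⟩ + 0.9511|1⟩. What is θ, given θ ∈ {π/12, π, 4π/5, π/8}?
4π/5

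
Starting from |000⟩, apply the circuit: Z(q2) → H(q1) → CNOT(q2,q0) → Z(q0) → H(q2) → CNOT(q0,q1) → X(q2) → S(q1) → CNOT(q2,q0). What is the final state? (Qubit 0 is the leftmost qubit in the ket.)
1/2|000⟩ + (1/2)i|010⟩ + 1/2|101⟩ + (1/2)i|111⟩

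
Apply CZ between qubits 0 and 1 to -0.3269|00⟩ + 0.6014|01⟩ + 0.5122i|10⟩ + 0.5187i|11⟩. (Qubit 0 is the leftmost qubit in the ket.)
-0.3269|00⟩ + 0.6014|01⟩ + 0.5122i|10⟩ - 0.5187i|11⟩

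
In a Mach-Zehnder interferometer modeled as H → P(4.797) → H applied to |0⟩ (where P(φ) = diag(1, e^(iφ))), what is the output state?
(0.5423 - 0.4982i)|0⟩ + (0.4577 + 0.4982i)|1⟩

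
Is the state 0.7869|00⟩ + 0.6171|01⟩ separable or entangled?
Separable

Writing the state as a|00⟩ + b|01⟩ + c|10⟩ + d|11⟩, it is a product state iff ad − bc = 0.
Here (a, b, c, d) = (0.7869, 0.6171, 0, 0): ad − bc = (0.7869)(0) − (0.6171)(0) = 0, so the state is separable.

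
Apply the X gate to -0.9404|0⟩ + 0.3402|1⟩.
0.3402|0⟩ - 0.9404|1⟩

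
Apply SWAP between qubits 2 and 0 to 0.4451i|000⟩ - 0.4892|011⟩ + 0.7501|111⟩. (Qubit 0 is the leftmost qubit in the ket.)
0.4451i|000⟩ - 0.4892|110⟩ + 0.7501|111⟩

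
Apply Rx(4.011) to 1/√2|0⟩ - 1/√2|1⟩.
(-0.2978 + 0.6413i)|0⟩ + (0.2978 - 0.6413i)|1⟩

Rx(4.011) = [[cos(θ/2), −i·sin(θ/2)], [−i·sin(θ/2), cos(θ/2)]]; θ = 4.011, cos(θ/2) ≈ -0.421142, sin(θ/2) ≈ 0.906995.
With a = amp(|0⟩) = 1/√2 and b = amp(|1⟩) = -1/√2:
new amp(|0⟩) = (-0.421142)·a + (-0.906995i)·b = (-0.2978 + 0.6413i)
new amp(|1⟩) = (-0.906995i)·a + (-0.421142)·b = (0.2978 - 0.6413i)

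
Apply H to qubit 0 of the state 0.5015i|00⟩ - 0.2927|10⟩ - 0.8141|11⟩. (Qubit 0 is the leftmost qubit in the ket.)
(-0.207 + 0.3546i)|00⟩ - 0.5757|01⟩ + (0.207 + 0.3546i)|10⟩ + 0.5757|11⟩

H on qubit 0 mixes each pair of kets that differ only in qubit 0: amplitudes (a, b) of (|…0…⟩, |…1…⟩) become ((a + b)/√2, (a − b)/√2). Kets absent from the input have amplitude 0.
(|00⟩, |10⟩): (a, b) = (0.5015i, -0.2927) → ((-0.207 + 0.3546i), (0.207 + 0.3546i))
(|01⟩, |11⟩): (a, b) = (0, -0.8141) → (-0.5757, 0.5757)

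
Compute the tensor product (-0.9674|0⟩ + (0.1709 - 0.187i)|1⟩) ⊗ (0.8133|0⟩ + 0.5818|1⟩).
-0.7868|00⟩ - 0.5628|01⟩ + (0.139 - 0.1521i)|10⟩ + (0.09943 - 0.1088i)|11⟩

amp(|b₁b₂…⟩) = product of the factor amplitudes for bits b₁, b₂, …; only kets whose every factor amplitude is nonzero survive.
|00⟩: (-0.9674)(0.8133) = -0.7868
|01⟩: (-0.9674)(0.5818) = -0.5628
|10⟩: (0.1709 - 0.187i)(0.8133) = (0.139 - 0.1521i)
|11⟩: (0.1709 - 0.187i)(0.5818) = (0.09943 - 0.1088i)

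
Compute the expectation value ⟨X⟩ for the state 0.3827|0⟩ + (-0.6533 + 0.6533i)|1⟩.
-0.5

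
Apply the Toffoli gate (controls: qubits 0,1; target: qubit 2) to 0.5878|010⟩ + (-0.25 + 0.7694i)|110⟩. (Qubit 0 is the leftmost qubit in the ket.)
0.5878|010⟩ + (-0.25 + 0.7694i)|111⟩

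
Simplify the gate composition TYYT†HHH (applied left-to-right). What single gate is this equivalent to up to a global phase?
H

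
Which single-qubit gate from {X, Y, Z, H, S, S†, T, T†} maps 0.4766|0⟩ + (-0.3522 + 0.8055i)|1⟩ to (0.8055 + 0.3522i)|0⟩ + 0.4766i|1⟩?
Y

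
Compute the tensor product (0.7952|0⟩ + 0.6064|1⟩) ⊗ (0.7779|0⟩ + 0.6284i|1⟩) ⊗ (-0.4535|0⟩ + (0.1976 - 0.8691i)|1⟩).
-0.2805|000⟩ + (0.1222 - 0.5376i)|001⟩ - 0.2266i|010⟩ + (0.4343 + 0.09874i)|011⟩ - 0.2139|100⟩ + (0.09321 - 0.41i)|101⟩ - 0.1728i|110⟩ + (0.3312 + 0.0753i)|111⟩

amp(|b₁b₂…⟩) = product of the factor amplitudes for bits b₁, b₂, …; only kets whose every factor amplitude is nonzero survive.
|000⟩: (0.7952)(0.7779)(-0.4535) = -0.2805
|001⟩: (0.7952)(0.7779)(0.1976 - 0.8691i) = (0.1222 - 0.5376i)
|010⟩: (0.7952)(0.6284i)(-0.4535) = -0.2266i
|011⟩: (0.7952)(0.6284i)(0.1976 - 0.8691i) = (0.4343 + 0.09874i)
|100⟩: (0.6064)(0.7779)(-0.4535) = -0.2139
|101⟩: (0.6064)(0.7779)(0.1976 - 0.8691i) = (0.09321 - 0.41i)
|110⟩: (0.6064)(0.6284i)(-0.4535) = -0.1728i
|111⟩: (0.6064)(0.6284i)(0.1976 - 0.8691i) = (0.3312 + 0.0753i)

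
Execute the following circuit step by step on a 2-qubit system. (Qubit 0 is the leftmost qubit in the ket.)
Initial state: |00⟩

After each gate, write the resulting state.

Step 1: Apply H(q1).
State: 1/√2|00⟩ + 1/√2|01⟩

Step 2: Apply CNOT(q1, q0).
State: 1/√2|00⟩ + 1/√2|11⟩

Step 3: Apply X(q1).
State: 1/√2|01⟩ + 1/√2|10⟩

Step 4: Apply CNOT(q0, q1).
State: 1/√2|01⟩ + 1/√2|11⟩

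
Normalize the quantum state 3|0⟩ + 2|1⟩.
0.8321|0⟩ + 0.5547|1⟩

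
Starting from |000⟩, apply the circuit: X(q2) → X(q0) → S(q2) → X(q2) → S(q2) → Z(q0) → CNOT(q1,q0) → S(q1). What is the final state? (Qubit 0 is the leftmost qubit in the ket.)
-i|100⟩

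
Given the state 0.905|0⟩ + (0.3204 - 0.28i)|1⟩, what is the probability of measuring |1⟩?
0.1811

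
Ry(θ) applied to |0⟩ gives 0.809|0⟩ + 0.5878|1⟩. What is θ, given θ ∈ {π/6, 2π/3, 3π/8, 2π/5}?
2π/5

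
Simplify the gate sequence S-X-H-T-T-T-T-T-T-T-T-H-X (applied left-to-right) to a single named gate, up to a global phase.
S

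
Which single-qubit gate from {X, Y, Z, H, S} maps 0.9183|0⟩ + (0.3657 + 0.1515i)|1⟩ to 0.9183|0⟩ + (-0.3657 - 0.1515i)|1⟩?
Z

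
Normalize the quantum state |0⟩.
|0⟩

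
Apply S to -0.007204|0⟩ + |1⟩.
-0.007204|0⟩ + i|1⟩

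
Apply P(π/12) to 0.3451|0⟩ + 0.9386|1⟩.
0.3451|0⟩ + (0.9066 + 0.2429i)|1⟩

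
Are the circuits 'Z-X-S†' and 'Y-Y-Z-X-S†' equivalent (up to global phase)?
Yes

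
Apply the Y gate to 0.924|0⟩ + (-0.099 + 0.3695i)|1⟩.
(0.3695 + 0.099i)|0⟩ + 0.924i|1⟩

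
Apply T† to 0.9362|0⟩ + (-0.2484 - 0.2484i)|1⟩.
0.9362|0⟩ - 0.3513|1⟩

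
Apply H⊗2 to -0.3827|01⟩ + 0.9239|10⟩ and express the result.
0.2706|00⟩ + 0.6533|01⟩ - 0.6533|10⟩ - 0.2706|11⟩

H⊗2 gives amp(|y⟩) = (1/2) Σ_x (−1)^(x·y) amp(|x⟩), where x·y is the number of positions in which both x and y have a 1.
|00⟩: (-0.3827 + 0.9239)/2 = 0.2706
|01⟩: (0.3827 + 0.9239)/2 = 0.6533
|10⟩: (-0.3827 - 0.9239)/2 = -0.6533
|11⟩: (0.3827 - 0.9239)/2 = -0.2706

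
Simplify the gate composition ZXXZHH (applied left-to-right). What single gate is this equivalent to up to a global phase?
I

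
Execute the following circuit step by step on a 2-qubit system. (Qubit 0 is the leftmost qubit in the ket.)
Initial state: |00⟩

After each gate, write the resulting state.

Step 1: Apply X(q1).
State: |01⟩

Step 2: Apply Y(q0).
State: i|11⟩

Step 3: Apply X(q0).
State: i|01⟩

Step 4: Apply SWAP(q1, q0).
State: i|10⟩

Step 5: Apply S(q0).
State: -|10⟩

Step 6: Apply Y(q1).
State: -i|11⟩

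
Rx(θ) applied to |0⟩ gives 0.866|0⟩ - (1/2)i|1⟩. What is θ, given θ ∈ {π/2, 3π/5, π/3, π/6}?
π/3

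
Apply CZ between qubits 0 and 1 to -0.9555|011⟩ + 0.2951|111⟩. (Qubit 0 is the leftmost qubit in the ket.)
-0.9555|011⟩ - 0.2951|111⟩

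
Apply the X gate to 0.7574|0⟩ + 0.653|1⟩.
0.653|0⟩ + 0.7574|1⟩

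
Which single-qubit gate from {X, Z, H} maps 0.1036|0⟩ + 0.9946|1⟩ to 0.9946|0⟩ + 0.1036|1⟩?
X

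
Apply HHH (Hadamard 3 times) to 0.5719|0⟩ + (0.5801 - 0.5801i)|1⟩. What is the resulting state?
(0.8146 - 0.4102i)|0⟩ + (-0.005798 + 0.4102i)|1⟩

H² = I, so H^3 = H: a single Hadamard. With (a, b) = (0.5719, (0.5801 - 0.5801i)), H gives ((a + b)/√2, (a − b)/√2) = ((0.8146 - 0.4102i), (-0.005798 + 0.4102i)).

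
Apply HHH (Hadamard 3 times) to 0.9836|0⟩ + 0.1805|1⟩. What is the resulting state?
0.8231|0⟩ + 0.5679|1⟩

H² = I, so H^3 = H: a single Hadamard. With (a, b) = (0.9836, 0.1805), H gives ((a + b)/√2, (a − b)/√2) = (0.8231, 0.5679).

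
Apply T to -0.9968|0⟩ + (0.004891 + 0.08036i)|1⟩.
-0.9968|0⟩ + (-0.05336 + 0.06028i)|1⟩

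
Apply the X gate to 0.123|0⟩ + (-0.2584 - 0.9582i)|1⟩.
(-0.2584 - 0.9582i)|0⟩ + 0.123|1⟩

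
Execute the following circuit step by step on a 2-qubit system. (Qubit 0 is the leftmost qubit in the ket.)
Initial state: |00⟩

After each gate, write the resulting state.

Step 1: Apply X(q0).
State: |10⟩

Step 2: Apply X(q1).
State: |11⟩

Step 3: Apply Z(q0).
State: -|11⟩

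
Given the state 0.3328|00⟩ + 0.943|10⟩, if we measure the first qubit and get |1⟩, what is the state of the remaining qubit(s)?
|0⟩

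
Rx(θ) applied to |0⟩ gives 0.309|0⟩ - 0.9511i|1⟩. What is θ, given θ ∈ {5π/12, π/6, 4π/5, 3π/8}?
4π/5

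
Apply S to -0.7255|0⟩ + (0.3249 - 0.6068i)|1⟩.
-0.7255|0⟩ + (0.6068 + 0.3249i)|1⟩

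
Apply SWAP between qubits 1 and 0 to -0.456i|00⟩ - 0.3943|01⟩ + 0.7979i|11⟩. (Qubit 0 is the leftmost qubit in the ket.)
-0.456i|00⟩ - 0.3943|10⟩ + 0.7979i|11⟩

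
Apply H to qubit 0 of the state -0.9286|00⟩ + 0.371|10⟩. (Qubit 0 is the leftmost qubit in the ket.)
-0.3943|00⟩ - 0.919|10⟩

H on qubit 0 mixes each pair of kets that differ only in qubit 0: amplitudes (a, b) of (|…0…⟩, |…1…⟩) become ((a + b)/√2, (a − b)/√2). Kets absent from the input have amplitude 0.
(|00⟩, |10⟩): (a, b) = (-0.9286, 0.371) → (-0.3943, -0.919)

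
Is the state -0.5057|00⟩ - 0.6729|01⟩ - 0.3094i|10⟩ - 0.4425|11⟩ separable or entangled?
Entangled

Writing the state as a|00⟩ + b|01⟩ + c|10⟩ + d|11⟩, it is a product state iff ad − bc = 0.
Here (a, b, c, d) = (-0.5057, -0.6729, -0.3094i, -0.4425): ad − bc = (-0.5057)(-0.4425) − (-0.6729)(-0.3094i) = (0.2238 - 0.2082i) ≠ 0, so the state is entangled.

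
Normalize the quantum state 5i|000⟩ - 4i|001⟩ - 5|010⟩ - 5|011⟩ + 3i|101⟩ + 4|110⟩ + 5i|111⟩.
0.4211i|000⟩ - 0.3369i|001⟩ - 0.4211|010⟩ - 0.4211|011⟩ + 0.2526i|101⟩ + 0.3369|110⟩ + 0.4211i|111⟩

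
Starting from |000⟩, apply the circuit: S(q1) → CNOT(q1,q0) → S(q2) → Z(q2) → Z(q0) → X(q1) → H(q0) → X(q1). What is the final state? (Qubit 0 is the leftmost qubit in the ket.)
1/√2|000⟩ + 1/√2|100⟩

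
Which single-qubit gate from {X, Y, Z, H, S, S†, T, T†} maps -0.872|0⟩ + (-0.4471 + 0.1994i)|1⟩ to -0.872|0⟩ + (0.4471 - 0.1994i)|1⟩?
Z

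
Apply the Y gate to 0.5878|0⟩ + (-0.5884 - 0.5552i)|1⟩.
(-0.5552 + 0.5884i)|0⟩ + 0.5878i|1⟩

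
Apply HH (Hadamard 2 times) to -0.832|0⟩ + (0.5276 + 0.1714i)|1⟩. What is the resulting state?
-0.832|0⟩ + (0.5276 + 0.1714i)|1⟩

H² = I, so an even number of Hadamards cancels: H^2 = I and the state is unchanged.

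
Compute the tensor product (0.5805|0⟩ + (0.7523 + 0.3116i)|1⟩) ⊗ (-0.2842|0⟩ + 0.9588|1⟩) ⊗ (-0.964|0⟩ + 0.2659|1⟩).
0.159|000⟩ - 0.04387|001⟩ - 0.5365|010⟩ + 0.148|011⟩ + (0.2061 + 0.08537i)|100⟩ + (-0.05685 - 0.02355i)|101⟩ + (-0.6953 - 0.288i)|110⟩ + (0.1918 + 0.07944i)|111⟩

amp(|b₁b₂…⟩) = product of the factor amplitudes for bits b₁, b₂, …; only kets whose every factor amplitude is nonzero survive.
|000⟩: (0.5805)(-0.2842)(-0.964) = 0.159
|001⟩: (0.5805)(-0.2842)(0.2659) = -0.04387
|010⟩: (0.5805)(0.9588)(-0.964) = -0.5365
|011⟩: (0.5805)(0.9588)(0.2659) = 0.148
|100⟩: (0.7523 + 0.3116i)(-0.2842)(-0.964) = (0.2061 + 0.08537i)
|101⟩: (0.7523 + 0.3116i)(-0.2842)(0.2659) = (-0.05685 - 0.02355i)
|110⟩: (0.7523 + 0.3116i)(0.9588)(-0.964) = (-0.6953 - 0.288i)
|111⟩: (0.7523 + 0.3116i)(0.9588)(0.2659) = (0.1918 + 0.07944i)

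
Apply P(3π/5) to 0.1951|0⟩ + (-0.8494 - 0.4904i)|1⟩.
0.1951|0⟩ + (0.7289 - 0.6563i)|1⟩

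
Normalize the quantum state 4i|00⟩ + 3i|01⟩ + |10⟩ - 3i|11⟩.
0.6761i|00⟩ + 0.5071i|01⟩ + 0.169|10⟩ - 0.5071i|11⟩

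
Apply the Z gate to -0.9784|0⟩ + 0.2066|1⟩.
-0.9784|0⟩ - 0.2066|1⟩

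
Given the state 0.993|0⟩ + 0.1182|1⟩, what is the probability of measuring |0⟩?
0.986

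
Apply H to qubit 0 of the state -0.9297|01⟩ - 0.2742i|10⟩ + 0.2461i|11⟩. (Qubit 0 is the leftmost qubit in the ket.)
-0.1939i|00⟩ + (-0.6574 + 0.174i)|01⟩ + 0.1939i|10⟩ + (-0.6574 - 0.174i)|11⟩

H on qubit 0 mixes each pair of kets that differ only in qubit 0: amplitudes (a, b) of (|…0…⟩, |…1…⟩) become ((a + b)/√2, (a − b)/√2). Kets absent from the input have amplitude 0.
(|00⟩, |10⟩): (a, b) = (0, -0.2742i) → (-0.1939i, 0.1939i)
(|01⟩, |11⟩): (a, b) = (-0.9297, 0.2461i) → ((-0.6574 + 0.174i), (-0.6574 - 0.174i))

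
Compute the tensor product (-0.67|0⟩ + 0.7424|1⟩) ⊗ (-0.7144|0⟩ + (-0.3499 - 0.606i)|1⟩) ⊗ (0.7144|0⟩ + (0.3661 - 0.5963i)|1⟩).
0.3419|000⟩ + (0.1752 - 0.2854i)|001⟩ + (0.1675 + 0.2901i)|010⟩ + (0.3279 + 0.008852i)|011⟩ - 0.3789|100⟩ + (-0.1942 + 0.3163i)|101⟩ + (-0.1856 - 0.3214i)|110⟩ + (-0.3634 - 0.009808i)|111⟩

amp(|b₁b₂…⟩) = product of the factor amplitudes for bits b₁, b₂, …; only kets whose every factor amplitude is nonzero survive.
|000⟩: (-0.67)(-0.7144)(0.7144) = 0.3419
|001⟩: (-0.67)(-0.7144)(0.3661 - 0.5963i) = (0.1752 - 0.2854i)
|010⟩: (-0.67)(-0.3499 - 0.606i)(0.7144) = (0.1675 + 0.2901i)
|011⟩: (-0.67)(-0.3499 - 0.606i)(0.3661 - 0.5963i) = (0.3279 + 0.008852i)
|100⟩: (0.7424)(-0.7144)(0.7144) = -0.3789
|101⟩: (0.7424)(-0.7144)(0.3661 - 0.5963i) = (-0.1942 + 0.3163i)
|110⟩: (0.7424)(-0.3499 - 0.606i)(0.7144) = (-0.1856 - 0.3214i)
|111⟩: (0.7424)(-0.3499 - 0.606i)(0.3661 - 0.5963i) = (-0.3634 - 0.009808i)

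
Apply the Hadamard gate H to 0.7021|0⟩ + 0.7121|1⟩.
|0⟩ - 0.007071|1⟩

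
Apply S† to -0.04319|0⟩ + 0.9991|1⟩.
-0.04319|0⟩ - 0.9991i|1⟩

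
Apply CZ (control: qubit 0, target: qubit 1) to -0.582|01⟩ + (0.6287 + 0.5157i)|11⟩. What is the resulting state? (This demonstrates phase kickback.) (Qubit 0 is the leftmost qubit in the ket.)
-0.582|01⟩ + (-0.6287 - 0.5157i)|11⟩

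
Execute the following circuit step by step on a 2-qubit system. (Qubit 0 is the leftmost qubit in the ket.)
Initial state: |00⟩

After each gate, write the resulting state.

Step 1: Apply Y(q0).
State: i|10⟩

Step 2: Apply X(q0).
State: i|00⟩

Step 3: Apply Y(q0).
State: -|10⟩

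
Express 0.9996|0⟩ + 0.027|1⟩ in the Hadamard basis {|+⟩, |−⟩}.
0.7259|+⟩ + 0.6877|−⟩

With |ψ⟩ = α|0⟩ + β|1⟩, the Hadamard-basis coefficients are ⟨+|ψ⟩ = (α + β)/√2 and ⟨−|ψ⟩ = (α − β)/√2.
Here α = 0.9996, β = 0.027: (α + β)/√2 = 0.7259, (α − β)/√2 = 0.6877.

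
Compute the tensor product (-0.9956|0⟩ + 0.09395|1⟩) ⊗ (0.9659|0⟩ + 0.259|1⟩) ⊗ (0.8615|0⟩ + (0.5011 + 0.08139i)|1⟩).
-0.8285|000⟩ + (-0.4819 - 0.07827i)|001⟩ - 0.2221|010⟩ + (-0.1292 - 0.02099i)|011⟩ + 0.07818|100⟩ + (0.04547 + 0.007386i)|101⟩ + 0.02096|110⟩ + (0.01219 + 0.00198i)|111⟩

amp(|b₁b₂…⟩) = product of the factor amplitudes for bits b₁, b₂, …; only kets whose every factor amplitude is nonzero survive.
|000⟩: (-0.9956)(0.9659)(0.8615) = -0.8285
|001⟩: (-0.9956)(0.9659)(0.5011 + 0.08139i) = (-0.4819 - 0.07827i)
|010⟩: (-0.9956)(0.259)(0.8615) = -0.2221
|011⟩: (-0.9956)(0.259)(0.5011 + 0.08139i) = (-0.1292 - 0.02099i)
|100⟩: (0.09395)(0.9659)(0.8615) = 0.07818
|101⟩: (0.09395)(0.9659)(0.5011 + 0.08139i) = (0.04547 + 0.007386i)
|110⟩: (0.09395)(0.259)(0.8615) = 0.02096
|111⟩: (0.09395)(0.259)(0.5011 + 0.08139i) = (0.01219 + 0.00198i)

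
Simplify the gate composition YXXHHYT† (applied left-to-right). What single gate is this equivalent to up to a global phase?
T†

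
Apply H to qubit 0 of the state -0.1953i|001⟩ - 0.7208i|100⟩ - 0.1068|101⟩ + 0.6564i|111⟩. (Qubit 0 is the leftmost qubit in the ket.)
-0.5097i|000⟩ + (-0.07552 - 0.1381i)|001⟩ + 0.4641i|011⟩ + 0.5097i|100⟩ + (0.07552 - 0.1381i)|101⟩ - 0.4641i|111⟩

H on qubit 0 mixes each pair of kets that differ only in qubit 0: amplitudes (a, b) of (|…0…⟩, |…1…⟩) become ((a + b)/√2, (a − b)/√2). Kets absent from the input have amplitude 0.
(|000⟩, |100⟩): (a, b) = (0, -0.7208i) → (-0.5097i, 0.5097i)
(|001⟩, |101⟩): (a, b) = (-0.1953i, -0.1068) → ((-0.07552 - 0.1381i), (0.07552 - 0.1381i))
(|011⟩, |111⟩): (a, b) = (0, 0.6564i) → (0.4641i, -0.4641i)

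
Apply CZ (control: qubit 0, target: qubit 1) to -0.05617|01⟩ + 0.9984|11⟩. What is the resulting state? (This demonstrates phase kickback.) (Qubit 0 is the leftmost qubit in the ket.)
-0.05617|01⟩ - 0.9984|11⟩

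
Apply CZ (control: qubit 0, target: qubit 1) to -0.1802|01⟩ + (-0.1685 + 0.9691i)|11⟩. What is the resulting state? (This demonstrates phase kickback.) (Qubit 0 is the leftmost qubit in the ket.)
-0.1802|01⟩ + (0.1685 - 0.9691i)|11⟩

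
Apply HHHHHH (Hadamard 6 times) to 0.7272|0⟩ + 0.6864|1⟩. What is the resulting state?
0.7272|0⟩ + 0.6864|1⟩

H² = I, so an even number of Hadamards cancels: H^6 = I and the state is unchanged.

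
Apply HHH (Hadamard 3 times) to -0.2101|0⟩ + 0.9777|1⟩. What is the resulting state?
0.5428|0⟩ - 0.8399|1⟩

H² = I, so H^3 = H: a single Hadamard. With (a, b) = (-0.2101, 0.9777), H gives ((a + b)/√2, (a − b)/√2) = (0.5428, -0.8399).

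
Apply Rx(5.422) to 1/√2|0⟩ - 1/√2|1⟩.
(-0.6426 + 0.2952i)|0⟩ + (0.6426 - 0.2952i)|1⟩

Rx(5.422) = [[cos(θ/2), −i·sin(θ/2)], [−i·sin(θ/2), cos(θ/2)]]; θ = 5.422, cos(θ/2) ≈ -0.908719, sin(θ/2) ≈ 0.417409.
With a = amp(|0⟩) = 1/√2 and b = amp(|1⟩) = -1/√2:
new amp(|0⟩) = (-0.908719)·a + (-0.417409i)·b = (-0.6426 + 0.2952i)
new amp(|1⟩) = (-0.417409i)·a + (-0.908719)·b = (0.6426 - 0.2952i)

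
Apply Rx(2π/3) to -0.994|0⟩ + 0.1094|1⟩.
(-0.497 - 0.09474i)|0⟩ + (0.0547 + 0.8608i)|1⟩

Rx(2π/3) = [[cos(θ/2), −i·sin(θ/2)], [−i·sin(θ/2), cos(θ/2)]]; θ = 2π/3, cos(θ/2) ≈ 0.5, sin(θ/2) ≈ 0.866025.
With a = amp(|0⟩) = -0.994 and b = amp(|1⟩) = 0.1094:
new amp(|0⟩) = (0.5)·a + (-0.866025i)·b = (-0.497 - 0.09474i)
new amp(|1⟩) = (-0.866025i)·a + (0.5)·b = (0.0547 + 0.8608i)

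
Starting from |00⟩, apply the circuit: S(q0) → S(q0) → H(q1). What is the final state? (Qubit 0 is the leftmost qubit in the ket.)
1/√2|00⟩ + 1/√2|01⟩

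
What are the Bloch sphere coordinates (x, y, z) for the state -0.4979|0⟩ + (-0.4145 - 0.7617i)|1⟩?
(0.4128, 0.7585, -0.5041)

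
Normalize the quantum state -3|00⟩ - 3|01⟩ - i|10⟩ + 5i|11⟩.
-0.4523|00⟩ - 0.4523|01⟩ - 0.1508i|10⟩ + 0.7538i|11⟩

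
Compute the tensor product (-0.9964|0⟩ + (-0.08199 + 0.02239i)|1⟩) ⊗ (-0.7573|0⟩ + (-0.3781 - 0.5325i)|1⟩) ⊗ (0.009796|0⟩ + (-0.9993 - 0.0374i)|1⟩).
0.007392|000⟩ + (-0.754 - 0.02822i)|001⟩ + (0.003691 + 0.005198i)|010⟩ + (-0.3566 - 0.5443i)|011⟩ + (0.0006082 - 0.0001661i)|100⟩ + (-0.06268 + 0.01462i)|101⟩ + (0.0004205 + 0.0003448i)|110⟩ + (-0.04158 - 0.03677i)|111⟩

amp(|b₁b₂…⟩) = product of the factor amplitudes for bits b₁, b₂, …; only kets whose every factor amplitude is nonzero survive.
|000⟩: (-0.9964)(-0.7573)(0.009796) = 0.007392
|001⟩: (-0.9964)(-0.7573)(-0.9993 - 0.0374i) = (-0.754 - 0.02822i)
|010⟩: (-0.9964)(-0.3781 - 0.5325i)(0.009796) = (0.003691 + 0.005198i)
|011⟩: (-0.9964)(-0.3781 - 0.5325i)(-0.9993 - 0.0374i) = (-0.3566 - 0.5443i)
|100⟩: (-0.08199 + 0.02239i)(-0.7573)(0.009796) = (0.0006082 - 0.0001661i)
|101⟩: (-0.08199 + 0.02239i)(-0.7573)(-0.9993 - 0.0374i) = (-0.06268 + 0.01462i)
|110⟩: (-0.08199 + 0.02239i)(-0.3781 - 0.5325i)(0.009796) = (0.0004205 + 0.0003448i)
|111⟩: (-0.08199 + 0.02239i)(-0.3781 - 0.5325i)(-0.9993 - 0.0374i) = (-0.04158 - 0.03677i)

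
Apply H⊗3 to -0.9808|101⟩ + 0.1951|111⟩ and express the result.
-0.2778|000⟩ + 0.2778|001⟩ - 0.4157|010⟩ + 0.4157|011⟩ + 0.2778|100⟩ - 0.2778|101⟩ + 0.4157|110⟩ - 0.4157|111⟩

H⊗3 gives amp(|y⟩) = (1/2√2) Σ_x (−1)^(x·y) amp(|x⟩), where x·y is the number of positions in which both x and y have a 1.
|000⟩: (-0.9808 + 0.1951)/(2√2) = -0.2778
|001⟩: (0.9808 - 0.1951)/(2√2) = 0.2778
|010⟩: (-0.9808 - 0.1951)/(2√2) = -0.4157
|011⟩: (0.9808 + 0.1951)/(2√2) = 0.4157
|100⟩: (0.9808 - 0.1951)/(2√2) = 0.2778
|101⟩: (-0.9808 + 0.1951)/(2√2) = -0.2778
|110⟩: (0.9808 + 0.1951)/(2√2) = 0.4157
|111⟩: (-0.9808 - 0.1951)/(2√2) = -0.4157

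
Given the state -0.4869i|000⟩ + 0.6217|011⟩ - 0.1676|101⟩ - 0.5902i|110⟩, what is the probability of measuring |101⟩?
0.02809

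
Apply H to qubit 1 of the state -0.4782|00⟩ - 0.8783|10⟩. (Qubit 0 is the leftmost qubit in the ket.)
-0.3381|00⟩ - 0.3381|01⟩ - 0.6211|10⟩ - 0.6211|11⟩

H on qubit 1 mixes each pair of kets that differ only in qubit 1: amplitudes (a, b) of (|…0…⟩, |…1…⟩) become ((a + b)/√2, (a − b)/√2). Kets absent from the input have amplitude 0.
(|00⟩, |01⟩): (a, b) = (-0.4782, 0) → (-0.3381, -0.3381)
(|10⟩, |11⟩): (a, b) = (-0.8783, 0) → (-0.6211, -0.6211)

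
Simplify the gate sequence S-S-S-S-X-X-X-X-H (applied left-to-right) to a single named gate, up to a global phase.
H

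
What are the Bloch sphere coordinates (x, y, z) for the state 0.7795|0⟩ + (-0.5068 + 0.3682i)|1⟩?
(-0.7901, 0.574, 0.2152)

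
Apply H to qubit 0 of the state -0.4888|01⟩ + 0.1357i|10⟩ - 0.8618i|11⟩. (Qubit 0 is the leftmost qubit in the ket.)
0.09595i|00⟩ + (-0.3456 - 0.6094i)|01⟩ - 0.09595i|10⟩ + (-0.3456 + 0.6094i)|11⟩

H on qubit 0 mixes each pair of kets that differ only in qubit 0: amplitudes (a, b) of (|…0…⟩, |…1…⟩) become ((a + b)/√2, (a − b)/√2). Kets absent from the input have amplitude 0.
(|00⟩, |10⟩): (a, b) = (0, 0.1357i) → (0.09595i, -0.09595i)
(|01⟩, |11⟩): (a, b) = (-0.4888, -0.8618i) → ((-0.3456 - 0.6094i), (-0.3456 + 0.6094i))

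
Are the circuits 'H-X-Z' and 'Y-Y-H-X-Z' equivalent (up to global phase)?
Yes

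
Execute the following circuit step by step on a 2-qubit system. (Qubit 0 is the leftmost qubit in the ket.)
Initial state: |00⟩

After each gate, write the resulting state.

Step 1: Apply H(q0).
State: 1/√2|00⟩ + 1/√2|10⟩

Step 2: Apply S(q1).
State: 1/√2|00⟩ + 1/√2|10⟩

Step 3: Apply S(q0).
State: 1/√2|00⟩ + (1/√2)i|10⟩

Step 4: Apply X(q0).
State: (1/√2)i|00⟩ + 1/√2|10⟩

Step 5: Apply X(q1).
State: (1/√2)i|01⟩ + 1/√2|11⟩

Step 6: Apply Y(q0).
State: -(1/√2)i|01⟩ - 1/√2|11⟩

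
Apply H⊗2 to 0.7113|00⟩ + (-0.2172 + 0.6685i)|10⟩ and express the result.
(0.2471 + 0.3343i)|00⟩ + (0.2471 + 0.3343i)|01⟩ + (0.4643 - 0.3343i)|10⟩ + (0.4643 - 0.3343i)|11⟩

H⊗2 gives amp(|y⟩) = (1/2) Σ_x (−1)^(x·y) amp(|x⟩), where x·y is the number of positions in which both x and y have a 1.
|00⟩: (0.7113 + (-0.2172 + 0.6685i))/2 = (0.2471 + 0.3343i)
|01⟩: (0.7113 + (-0.2172 + 0.6685i))/2 = (0.2471 + 0.3343i)
|10⟩: (0.7113 - (-0.2172 + 0.6685i))/2 = (0.4643 - 0.3343i)
|11⟩: (0.7113 - (-0.2172 + 0.6685i))/2 = (0.4643 - 0.3343i)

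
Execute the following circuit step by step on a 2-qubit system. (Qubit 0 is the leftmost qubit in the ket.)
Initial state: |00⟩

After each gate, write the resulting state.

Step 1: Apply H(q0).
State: 1/√2|00⟩ + 1/√2|10⟩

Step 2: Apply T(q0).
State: 1/√2|00⟩ + (1/2 + (1/2)i)|10⟩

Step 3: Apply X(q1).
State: 1/√2|01⟩ + (1/2 + (1/2)i)|11⟩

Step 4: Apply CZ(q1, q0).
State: 1/√2|01⟩ + (-1/2 - (1/2)i)|11⟩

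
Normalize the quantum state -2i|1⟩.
-i|1⟩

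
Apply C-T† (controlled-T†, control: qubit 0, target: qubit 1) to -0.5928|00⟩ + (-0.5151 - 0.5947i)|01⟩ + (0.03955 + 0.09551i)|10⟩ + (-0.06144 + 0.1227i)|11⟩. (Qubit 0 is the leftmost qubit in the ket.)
-0.5928|00⟩ + (-0.5151 - 0.5947i)|01⟩ + (0.03955 + 0.09551i)|10⟩ + (0.04332 + 0.1302i)|11⟩

C-T† leaves the control-|0⟩ kets |00⟩, |01⟩ unchanged and applies T† to qubit 1 on the control-|1⟩ pair (|10⟩, |11⟩).
T† = [[1, 0], [0, (1/√2 - (1/√2)i)]].
With a = amp(|10⟩) = (0.03955 + 0.09551i) and b = amp(|11⟩) = (-0.06144 + 0.1227i):
new amp(|10⟩) = (1)·a = (0.03955 + 0.09551i)
new amp(|11⟩) = (1/√2 - (1/√2)i)·b = (0.04332 + 0.1302i)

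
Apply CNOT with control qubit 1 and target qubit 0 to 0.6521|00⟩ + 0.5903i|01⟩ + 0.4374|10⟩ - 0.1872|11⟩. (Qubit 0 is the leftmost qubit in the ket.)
0.6521|00⟩ - 0.1872|01⟩ + 0.4374|10⟩ + 0.5903i|11⟩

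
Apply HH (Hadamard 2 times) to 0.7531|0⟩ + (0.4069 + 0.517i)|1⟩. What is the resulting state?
0.7531|0⟩ + (0.4069 + 0.517i)|1⟩

H² = I, so an even number of Hadamards cancels: H^2 = I and the state is unchanged.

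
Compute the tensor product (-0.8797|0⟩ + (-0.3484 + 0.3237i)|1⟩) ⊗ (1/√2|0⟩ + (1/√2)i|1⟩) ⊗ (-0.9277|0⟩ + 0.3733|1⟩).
0.5771|000⟩ - 0.2322|001⟩ + 0.5771i|010⟩ - 0.2322i|011⟩ + (0.2285 - 0.2123i)|100⟩ + (-0.09196 + 0.08544i)|101⟩ + (0.2123 + 0.2285i)|110⟩ + (-0.08544 - 0.09196i)|111⟩

amp(|b₁b₂…⟩) = product of the factor amplitudes for bits b₁, b₂, …; only kets whose every factor amplitude is nonzero survive.
|000⟩: (-0.8797)(1/√2)(-0.9277) = 0.5771
|001⟩: (-0.8797)(1/√2)(0.3733) = -0.2322
|010⟩: (-0.8797)((1/√2)i)(-0.9277) = 0.5771i
|011⟩: (-0.8797)((1/√2)i)(0.3733) = -0.2322i
|100⟩: (-0.3484 + 0.3237i)(1/√2)(-0.9277) = (0.2285 - 0.2123i)
|101⟩: (-0.3484 + 0.3237i)(1/√2)(0.3733) = (-0.09196 + 0.08544i)
|110⟩: (-0.3484 + 0.3237i)((1/√2)i)(-0.9277) = (0.2123 + 0.2285i)
|111⟩: (-0.3484 + 0.3237i)((1/√2)i)(0.3733) = (-0.08544 - 0.09196i)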